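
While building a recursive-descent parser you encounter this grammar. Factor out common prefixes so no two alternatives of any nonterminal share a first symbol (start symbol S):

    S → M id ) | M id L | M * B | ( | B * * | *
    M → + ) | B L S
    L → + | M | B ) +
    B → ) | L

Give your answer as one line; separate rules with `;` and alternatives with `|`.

S has alternatives sharing prefix 'M': factor to S → M S' with S' → id ) | id L | * B.
S' has alternatives sharing prefix 'id': factor to S' → id S'' with S'' → ) | L.

S → ( | B * * | * | M S'; M → + ) | B L S; L → + | M | B ) +; B → ) | L; S' → * B | id S''; S'' → ) | L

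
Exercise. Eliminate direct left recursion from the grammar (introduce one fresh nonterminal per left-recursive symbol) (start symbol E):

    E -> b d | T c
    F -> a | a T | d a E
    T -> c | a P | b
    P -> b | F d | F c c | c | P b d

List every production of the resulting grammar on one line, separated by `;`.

E -> b d | T c; F -> a | a T | d a E; T -> c | a P | b; P -> b P' | F d P' | F c c P' | c P'; P' -> b d P' | ε

Left recursion appears on P.
For P: α = {b d}, β = {b, F d, F c c, c}. Rewrite as P → β P' and P' → α P' | ε.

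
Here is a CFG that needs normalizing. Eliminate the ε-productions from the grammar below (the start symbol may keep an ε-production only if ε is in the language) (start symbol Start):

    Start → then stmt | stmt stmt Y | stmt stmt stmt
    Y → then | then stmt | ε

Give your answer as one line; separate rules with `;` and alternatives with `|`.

Nullable nonterminals: {Y}.
ε ∉ L(G), so no ε-production is kept.
For each production, add variants omitting each subset of nullable occurrences: Start → stmt stmt Y gives stmt stmt Y | stmt stmt.

Start → then stmt | stmt stmt Y | stmt stmt | stmt stmt stmt; Y → then | then stmt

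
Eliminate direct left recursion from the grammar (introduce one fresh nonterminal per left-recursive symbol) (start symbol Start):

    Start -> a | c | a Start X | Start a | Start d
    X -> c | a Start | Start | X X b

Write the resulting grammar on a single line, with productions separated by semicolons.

Left recursion appears on Start, X.
For Start: α = {a, d}, β = {a, c, a Start X}. Rewrite as Start → β Start1 and Start1 → α Start1 | ε.
For X: α = {X b}, β = {c, a Start, Start}. Rewrite as X → β X1 and X1 → α X1 | ε.

Start -> a Start1 | c Start1 | a Start X Start1; X -> c X1 | a Start X1 | Start X1; Start1 -> a Start1 | d Start1 | ε; X1 -> X b X1 | ε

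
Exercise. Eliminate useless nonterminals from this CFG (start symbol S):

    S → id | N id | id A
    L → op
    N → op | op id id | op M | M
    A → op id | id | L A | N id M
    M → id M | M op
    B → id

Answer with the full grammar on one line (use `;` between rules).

S → id | N id | id A; L → op; N → op | op id id; A → op id | id | L A

Generating nonterminals: {A, B, L, N, S}.
Reachable from S after that: {A, L, N, S}.
Removed useless symbols: {B, M} and every production mentioning them.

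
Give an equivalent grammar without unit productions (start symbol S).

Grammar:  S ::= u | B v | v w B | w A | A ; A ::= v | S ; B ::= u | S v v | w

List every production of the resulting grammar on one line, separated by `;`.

S ::= u | B v | v w B | w A | v; A ::= u | B v | v w B | w A | v; B ::= u | S v v | w

Unit pairs: A ⇒* {S}; S ⇒* {A}.
For every A with A ⇒* B via unit rules, add B's non-unit alternatives to A; then delete every rule of the form X → Y.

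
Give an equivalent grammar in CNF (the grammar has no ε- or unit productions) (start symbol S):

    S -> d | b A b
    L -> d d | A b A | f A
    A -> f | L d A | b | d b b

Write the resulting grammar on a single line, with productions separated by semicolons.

Introduce a nonterminal for each terminal appearing in a rule of length ≥ 2: X1 → b, X2 → d, X3 → f.
Binarize each right-hand side of length ≥ 3 by chaining fresh nonterminals (Y1, Y2, …): affected rules were S → X1 A X1; L → A X1 A; A → L X2 A; A → X2 X1 X1.

S -> d | X1 Y1; L -> X2 X2 | A Y2 | X3 A; A -> f | L Y3 | b | X2 Y4; X1 -> b; X2 -> d; X3 -> f; Y1 -> A X1; Y2 -> X1 A; Y3 -> X2 A; Y4 -> X1 X1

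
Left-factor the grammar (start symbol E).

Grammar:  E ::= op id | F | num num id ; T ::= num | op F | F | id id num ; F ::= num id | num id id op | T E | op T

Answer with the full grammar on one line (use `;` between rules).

E ::= op id | F | num num id; T ::= num | op F | F | id id num; F ::= T E | op T | num id F'; F' ::= epsilon | id op

F has alternatives sharing prefix 'num id': factor to F → num id F' with F' → ε | id op.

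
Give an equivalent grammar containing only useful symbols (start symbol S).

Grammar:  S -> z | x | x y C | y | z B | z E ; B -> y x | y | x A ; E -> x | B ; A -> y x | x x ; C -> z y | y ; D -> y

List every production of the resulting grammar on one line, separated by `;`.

S -> z | x | x y C | y | z B | z E; B -> y x | y | x A; E -> x | B; A -> y x | x x; C -> z y | y

Generating nonterminals: {A, B, C, D, E, S}.
Reachable from S after that: {A, B, C, E, S}.
Removed useless symbols: {D} and every production mentioning them.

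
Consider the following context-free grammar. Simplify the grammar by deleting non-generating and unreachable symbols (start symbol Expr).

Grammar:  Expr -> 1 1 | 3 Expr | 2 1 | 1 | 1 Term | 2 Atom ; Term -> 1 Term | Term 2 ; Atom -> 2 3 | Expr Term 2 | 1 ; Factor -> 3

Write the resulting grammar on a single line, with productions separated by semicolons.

Generating nonterminals: {Atom, Expr, Factor}.
Reachable from Expr after that: {Atom, Expr}.
Removed useless symbols: {Factor, Term} and every production mentioning them.

Expr -> 1 1 | 3 Expr | 2 1 | 1 | 2 Atom; Atom -> 2 3 | 1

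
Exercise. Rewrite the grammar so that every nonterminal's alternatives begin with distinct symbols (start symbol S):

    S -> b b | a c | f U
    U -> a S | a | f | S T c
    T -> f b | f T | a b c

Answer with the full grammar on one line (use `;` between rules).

U has alternatives sharing prefix 'a': factor to U → a U' with U' → S | ε.
T has alternatives sharing prefix 'f': factor to T → f T' with T' → b | T.

S -> b b | a c | f U; U -> f | S T c | a U'; T -> a b c | f T'; U' -> S | ε; T' -> b | T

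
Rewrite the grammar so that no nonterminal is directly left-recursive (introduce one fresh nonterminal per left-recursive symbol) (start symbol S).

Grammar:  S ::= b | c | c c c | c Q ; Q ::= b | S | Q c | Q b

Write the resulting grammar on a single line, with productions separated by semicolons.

S ::= b | c | c c c | c Q; Q ::= b Q' | S Q'; Q' ::= c Q' | b Q' | eps

Directly left-recursive nonterminal: Q.
For Q: α = {c, b}, β = {b, S}. Rewrite as Q → β Q' and Q' → α Q' | ε.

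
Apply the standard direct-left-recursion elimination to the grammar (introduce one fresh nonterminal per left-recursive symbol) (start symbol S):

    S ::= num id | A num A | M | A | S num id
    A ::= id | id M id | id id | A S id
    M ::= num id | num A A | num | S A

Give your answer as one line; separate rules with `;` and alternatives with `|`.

S ::= num id S' | A num A S' | M S' | A S'; A ::= id A' | id M id A' | id id A'; M ::= num id | num A A | num | S A; S' ::= num id S' | ε; A' ::= S id A' | ε

Directly left-recursive nonterminals: S, A.
For S: α = {num id}, β = {num id, A num A, M, A}. Rewrite as S → β S' and S' → α S' | ε.
For A: α = {S id}, β = {id, id M id, id id}. Rewrite as A → β A' and A' → α A' | ε.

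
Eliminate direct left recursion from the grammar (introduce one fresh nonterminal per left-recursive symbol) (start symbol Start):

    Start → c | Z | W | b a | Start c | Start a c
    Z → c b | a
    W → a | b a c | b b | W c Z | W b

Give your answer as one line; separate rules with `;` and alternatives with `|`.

Directly left-recursive nonterminals: Start, W.
For Start: α = {c, a c}, β = {c, Z, W, b a}. Rewrite as Start → β Start1 and Start1 → α Start1 | ε.
For W: α = {c Z, b}, β = {a, b a c, b b}. Rewrite as W → β W1 and W1 → α W1 | ε.

Start → c Start1 | Z Start1 | W Start1 | b a Start1; Z → c b | a; W → a W1 | b a c W1 | b b W1; Start1 → c Start1 | a c Start1 | ε; W1 → c Z W1 | b W1 | ε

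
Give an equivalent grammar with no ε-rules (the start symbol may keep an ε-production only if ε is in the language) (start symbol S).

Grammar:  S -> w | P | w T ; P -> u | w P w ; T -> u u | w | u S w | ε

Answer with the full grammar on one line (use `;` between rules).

Nullable set = {T}.
ε ∉ L(G), so no ε-production is kept.

S -> w | P | w T; P -> u | w P w; T -> u u | w | u S w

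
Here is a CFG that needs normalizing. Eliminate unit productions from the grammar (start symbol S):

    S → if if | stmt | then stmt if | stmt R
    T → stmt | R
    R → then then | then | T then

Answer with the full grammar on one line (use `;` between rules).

Unit pairs: T ⇒* {R}.
For each unit pair (A, B), copy every non-unit production of B to A, then drop all unit productions.

S → if if | stmt | then stmt if | stmt R; T → then then | then | T then | stmt; R → then then | then | T then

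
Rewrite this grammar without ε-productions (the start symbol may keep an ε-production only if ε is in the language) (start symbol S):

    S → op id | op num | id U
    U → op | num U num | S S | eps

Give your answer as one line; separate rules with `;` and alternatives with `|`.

S → op id | op num | id U | id; U → op | num U num | num num | S S

Nullable nonterminals: {U}.
ε ∉ L(G), so no ε-production is kept.
Add the nullable-subset variants: S → id U gives id U | id. U → num U num gives num U num | num num.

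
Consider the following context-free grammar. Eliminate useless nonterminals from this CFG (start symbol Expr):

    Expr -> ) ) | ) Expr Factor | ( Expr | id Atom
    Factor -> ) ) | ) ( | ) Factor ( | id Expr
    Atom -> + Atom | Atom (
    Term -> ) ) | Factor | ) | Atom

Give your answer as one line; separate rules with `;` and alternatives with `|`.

Generating nonterminals: {Expr, Factor, Term}.
Reachable from Expr after that: {Expr, Factor}.
Removed useless symbols: {Atom, Term} and every production mentioning them.

Expr -> ) ) | ) Expr Factor | ( Expr; Factor -> ) ) | ) ( | ) Factor ( | id Expr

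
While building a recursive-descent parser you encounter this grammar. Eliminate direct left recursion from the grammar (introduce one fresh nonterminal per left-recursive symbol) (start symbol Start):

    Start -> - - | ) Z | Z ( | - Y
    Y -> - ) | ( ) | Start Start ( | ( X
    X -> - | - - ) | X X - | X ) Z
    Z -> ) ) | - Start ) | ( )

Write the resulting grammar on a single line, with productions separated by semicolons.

Start -> - - | ) Z | Z ( | - Y; Y -> - ) | ( ) | Start Start ( | ( X; X -> - X1 | - - ) X1; Z -> ) ) | - Start ) | ( ); X1 -> X - X1 | ) Z X1 | ε

Directly left-recursive nonterminal: X.
For X: α = {X -, ) Z}, β = {-, - - )}. Rewrite as X → β X1 and X1 → α X1 | ε.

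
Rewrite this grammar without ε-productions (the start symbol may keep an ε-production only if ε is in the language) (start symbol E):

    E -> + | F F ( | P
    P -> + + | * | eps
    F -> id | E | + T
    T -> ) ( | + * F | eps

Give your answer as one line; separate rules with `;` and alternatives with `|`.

The nullable symbols are {E, F, P, T}.
ε ∈ L(G) since E is nullable, so keep E → ε.
For each production, add variants omitting each subset of nullable occurrences: E → F F ( gives F F ( | F ( | (. F → + T gives + T | +. T → + * F gives + * F | + *.

E -> + | F F ( | F ( | ( | P | ε; P -> + + | *; F -> id | E | + T | +; T -> ) ( | + * F | + *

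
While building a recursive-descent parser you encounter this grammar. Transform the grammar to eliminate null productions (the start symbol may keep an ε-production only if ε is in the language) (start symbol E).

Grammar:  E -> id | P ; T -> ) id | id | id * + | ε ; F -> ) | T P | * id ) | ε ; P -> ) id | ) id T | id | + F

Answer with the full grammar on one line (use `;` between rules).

Nullable set = {F, T}.
ε ∉ L(G), so no ε-production is kept.
Add the nullable-subset variants: F → T P gives T P | P. P → + F gives + F | +.

E -> id | P; T -> ) id | id | id * +; F -> ) | T P | P | * id ); P -> ) id | ) id T | id | + F | +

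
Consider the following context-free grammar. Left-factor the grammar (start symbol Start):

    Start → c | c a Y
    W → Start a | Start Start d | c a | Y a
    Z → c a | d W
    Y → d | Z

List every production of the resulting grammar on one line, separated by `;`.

Start → c Start1; W → c a | Y a | Start W1; Z → c a | d W; Y → d | Z; Start1 → epsilon | a Y; W1 → a | Start d

Start has alternatives sharing prefix 'c': factor to Start → c Start1 with Start1 → ε | a Y.
W has alternatives sharing prefix 'Start': factor to W → Start W1 with W1 → a | Start d.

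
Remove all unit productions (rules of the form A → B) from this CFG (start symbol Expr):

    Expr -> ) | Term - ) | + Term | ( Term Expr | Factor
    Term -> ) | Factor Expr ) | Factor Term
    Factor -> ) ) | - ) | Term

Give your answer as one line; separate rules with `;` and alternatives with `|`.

Expr -> ) | Factor Expr ) | Factor Term | ) ) | - ) | Term - ) | + Term | ( Term Expr; Term -> ) | Factor Expr ) | Factor Term; Factor -> ) | Factor Expr ) | Factor Term | ) ) | - )

Unit pairs: Expr ⇒* {Factor, Term}; Factor ⇒* {Term}.
For every A with A ⇒* B via unit rules, add B's non-unit alternatives to A; then delete every rule of the form X → Y.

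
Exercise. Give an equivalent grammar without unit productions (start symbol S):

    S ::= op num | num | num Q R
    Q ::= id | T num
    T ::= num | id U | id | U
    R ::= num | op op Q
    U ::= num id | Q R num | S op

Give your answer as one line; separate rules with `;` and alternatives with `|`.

Unit pairs: T ⇒* {U}.
Replace each nonterminal's rules with the union of the non-unit rules of every nonterminal it unit-derives.

S ::= op num | num | num Q R; Q ::= id | T num; T ::= num id | Q R num | S op | num | id U | id; R ::= num | op op Q; U ::= num id | Q R num | S op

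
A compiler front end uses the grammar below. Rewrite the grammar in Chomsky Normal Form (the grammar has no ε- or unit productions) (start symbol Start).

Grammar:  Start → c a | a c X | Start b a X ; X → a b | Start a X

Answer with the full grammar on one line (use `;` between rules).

Introduce a nonterminal for each terminal appearing in a rule of length ≥ 2: X1 → c, X2 → a, X3 → b.
Binarize each right-hand side of length ≥ 3 by chaining fresh nonterminals (Y1, Y2, …): affected rules were Start → X2 X1 X; Start → Start X3 X2 X; X → Start X2 X.

Start → X1 X2 | X2 Y1 | Start Y2; X → X2 X3 | Start Y4; X1 → c; X2 → a; X3 → b; Y1 → X1 X; Y2 → X3 Y3; Y3 → X2 X; Y4 → X2 X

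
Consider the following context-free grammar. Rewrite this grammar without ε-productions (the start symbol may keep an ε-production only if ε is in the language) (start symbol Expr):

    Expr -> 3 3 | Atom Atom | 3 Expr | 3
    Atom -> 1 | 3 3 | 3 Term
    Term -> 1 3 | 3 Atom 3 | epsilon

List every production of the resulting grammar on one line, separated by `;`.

Expr -> 3 3 | Atom Atom | 3 Expr | 3; Atom -> 1 | 3 3 | 3 Term | 3; Term -> 1 3 | 3 Atom 3

The nullable symbols are {Term}.
ε ∉ L(G), so no ε-production is kept.
For each production, add variants omitting each subset of nullable occurrences: Atom → 3 Term gives 3 Term | 3.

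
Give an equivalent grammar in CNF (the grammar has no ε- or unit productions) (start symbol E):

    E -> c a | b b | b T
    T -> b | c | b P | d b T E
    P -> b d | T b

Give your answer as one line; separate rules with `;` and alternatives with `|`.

E -> X1 X2 | X3 X3 | X3 T; T -> b | c | X3 P | X4 Y1; P -> X3 X4 | T X3; X1 -> c; X2 -> a; X3 -> b; X4 -> d; Y1 -> X3 Y2; Y2 -> T E

Introduce a nonterminal for each terminal appearing in a rule of length ≥ 2: X1 → c, X2 → a, X3 → b, X4 → d.
Binarize each right-hand side of length ≥ 3 by chaining fresh nonterminals (Y1, Y2, …): affected rules were T → X4 X3 T E.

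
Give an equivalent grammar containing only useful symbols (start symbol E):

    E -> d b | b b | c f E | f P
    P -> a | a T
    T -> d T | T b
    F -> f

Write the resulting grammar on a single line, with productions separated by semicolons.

E -> d b | b b | c f E | f P; P -> a

Generating nonterminals: {E, F, P}.
Reachable from E after that: {E, P}.
Removed useless symbols: {F, T} and every production mentioning them.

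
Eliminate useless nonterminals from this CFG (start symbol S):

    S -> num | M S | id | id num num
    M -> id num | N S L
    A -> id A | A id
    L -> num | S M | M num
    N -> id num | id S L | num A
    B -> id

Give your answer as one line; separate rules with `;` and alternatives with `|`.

S -> num | M S | id | id num num; M -> id num | N S L; L -> num | S M | M num; N -> id num | id S L

Generating nonterminals: {B, L, M, N, S}.
Reachable from S after that: {L, M, N, S}.
Removed useless symbols: {A, B} and every production mentioning them.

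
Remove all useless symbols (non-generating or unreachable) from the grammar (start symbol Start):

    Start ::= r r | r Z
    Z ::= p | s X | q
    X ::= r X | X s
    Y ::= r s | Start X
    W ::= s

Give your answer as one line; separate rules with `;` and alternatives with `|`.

Generating nonterminals: {Start, W, Y, Z}.
Reachable from Start after that: {Start, Z}.
Removed useless symbols: {W, X, Y} and every production mentioning them.

Start ::= r r | r Z; Z ::= p | q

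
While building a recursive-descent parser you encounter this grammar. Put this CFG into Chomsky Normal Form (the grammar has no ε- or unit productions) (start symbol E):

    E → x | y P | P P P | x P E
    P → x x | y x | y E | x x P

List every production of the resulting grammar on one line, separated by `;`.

Introduce a nonterminal for each terminal appearing in a rule of length ≥ 2: X1 → y, X2 → x.
Binarize each right-hand side of length ≥ 3 by chaining fresh nonterminals (Y1, Y2, …): affected rules were E → P P P; E → X2 P E; P → X2 X2 P.

E → x | X1 P | P Y1 | X2 Y2; P → X2 X2 | X1 X2 | X1 E | X2 Y3; X1 → y; X2 → x; Y1 → P P; Y2 → P E; Y3 → X2 P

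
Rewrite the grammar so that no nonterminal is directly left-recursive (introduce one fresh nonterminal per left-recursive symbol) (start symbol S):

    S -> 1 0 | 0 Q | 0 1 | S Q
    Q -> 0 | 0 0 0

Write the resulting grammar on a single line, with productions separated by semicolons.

S is directly left-recursive.
For S: α = {Q}, β = {1 0, 0 Q, 0 1}. Rewrite as S → β S' and S' → α S' | ε.

S -> 1 0 S' | 0 Q S' | 0 1 S'; Q -> 0 | 0 0 0; S' -> Q S' | ε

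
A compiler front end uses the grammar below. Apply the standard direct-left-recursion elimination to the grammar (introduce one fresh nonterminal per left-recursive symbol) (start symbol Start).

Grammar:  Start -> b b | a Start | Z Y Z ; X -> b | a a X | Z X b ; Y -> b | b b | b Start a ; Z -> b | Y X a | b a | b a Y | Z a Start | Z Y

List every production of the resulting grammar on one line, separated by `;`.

Start -> b b | a Start | Z Y Z; X -> b | a a X | Z X b; Y -> b | b b | b Start a; Z -> b Z1 | Y X a Z1 | b a Z1 | b a Y Z1; Z1 -> a Start Z1 | Y Z1 | eps

Left recursion appears on Z.
For Z: α = {a Start, Y}, β = {b, Y X a, b a, b a Y}. Rewrite as Z → β Z1 and Z1 → α Z1 | ε.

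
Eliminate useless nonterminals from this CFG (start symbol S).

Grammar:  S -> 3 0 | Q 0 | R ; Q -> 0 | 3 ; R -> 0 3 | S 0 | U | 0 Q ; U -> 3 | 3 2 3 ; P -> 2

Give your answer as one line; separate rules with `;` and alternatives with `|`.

Generating nonterminals: {P, Q, R, S, U}.
Reachable from S after that: {Q, R, S, U}.
Removed useless symbols: {P} and every production mentioning them.

S -> 3 0 | Q 0 | R; Q -> 0 | 3; R -> 0 3 | S 0 | U | 0 Q; U -> 3 | 3 2 3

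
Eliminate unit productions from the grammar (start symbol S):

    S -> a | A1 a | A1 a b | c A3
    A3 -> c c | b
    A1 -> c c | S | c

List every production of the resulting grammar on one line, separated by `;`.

Unit pairs: A1 ⇒* {S}.
For each unit pair (A, B), copy every non-unit production of B to A, then drop all unit productions.

S -> a | A1 a | A1 a b | c A3; A3 -> c c | b; A1 -> c c | c | a | A1 a | A1 a b | c A3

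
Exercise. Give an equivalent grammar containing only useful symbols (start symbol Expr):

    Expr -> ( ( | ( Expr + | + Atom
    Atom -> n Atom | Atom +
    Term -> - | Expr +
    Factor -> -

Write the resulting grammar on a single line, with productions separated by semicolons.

Expr -> ( ( | ( Expr +

Generating nonterminals: {Expr, Factor, Term}.
Reachable from Expr after that: {Expr}.
Removed useless symbols: {Atom, Factor, Term} and every production mentioning them.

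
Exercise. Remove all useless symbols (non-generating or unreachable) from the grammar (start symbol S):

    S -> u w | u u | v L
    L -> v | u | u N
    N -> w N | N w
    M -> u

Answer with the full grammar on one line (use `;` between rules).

Generating nonterminals: {L, M, S}.
Reachable from S after that: {L, S}.
Removed useless symbols: {M, N} and every production mentioning them.

S -> u w | u u | v L; L -> v | u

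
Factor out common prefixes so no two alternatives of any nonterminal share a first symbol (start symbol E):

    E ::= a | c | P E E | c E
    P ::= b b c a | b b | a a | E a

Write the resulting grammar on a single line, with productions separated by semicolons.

E ::= a | P E E | c E'; P ::= a a | E a | b b P'; E' ::= eps | E; P' ::= c a | eps

E has alternatives sharing prefix 'c': factor to E → c E' with E' → ε | E.
P has alternatives sharing prefix 'b b': factor to P → b b P' with P' → c a | ε.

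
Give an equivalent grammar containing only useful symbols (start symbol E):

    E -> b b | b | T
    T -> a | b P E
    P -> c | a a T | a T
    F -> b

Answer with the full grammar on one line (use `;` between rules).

E -> b b | b | T; T -> a | b P E; P -> c | a a T | a T

Generating nonterminals: {E, F, P, T}.
Reachable from E after that: {E, P, T}.
Removed useless symbols: {F} and every production mentioning them.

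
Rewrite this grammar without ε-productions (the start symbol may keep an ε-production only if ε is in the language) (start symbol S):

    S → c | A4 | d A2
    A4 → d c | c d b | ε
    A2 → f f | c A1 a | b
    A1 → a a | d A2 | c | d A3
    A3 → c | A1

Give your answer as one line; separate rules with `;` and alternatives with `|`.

S → c | A4 | d A2 | ε; A4 → d c | c d b; A2 → f f | c A1 a | b; A1 → a a | d A2 | c | d A3; A3 → c | A1

The nullable symbols are {A4, S}.
ε ∈ L(G) since S is nullable, so keep S → ε.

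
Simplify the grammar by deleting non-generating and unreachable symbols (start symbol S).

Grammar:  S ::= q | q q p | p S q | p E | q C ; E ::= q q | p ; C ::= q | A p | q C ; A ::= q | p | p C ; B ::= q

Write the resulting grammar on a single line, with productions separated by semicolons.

S ::= q | q q p | p S q | p E | q C; E ::= q q | p; C ::= q | A p | q C; A ::= q | p | p C

Generating nonterminals: {A, B, C, E, S}.
Reachable from S after that: {A, C, E, S}.
Removed useless symbols: {B} and every production mentioning them.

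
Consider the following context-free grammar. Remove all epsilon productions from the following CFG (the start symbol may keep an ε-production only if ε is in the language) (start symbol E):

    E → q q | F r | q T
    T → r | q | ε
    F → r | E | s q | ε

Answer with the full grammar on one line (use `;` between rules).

E → q q | F r | r | q T | q; T → r | q; F → r | E | s q

The nullable symbols are {F, T}.
ε ∉ L(G), so no ε-production is kept.
Add the nullable-subset variants: E → F r gives F r | r. E → q T gives q T | q.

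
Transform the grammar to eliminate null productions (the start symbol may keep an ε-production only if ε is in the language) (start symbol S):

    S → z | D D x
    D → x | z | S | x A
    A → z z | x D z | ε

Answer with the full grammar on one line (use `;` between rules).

S → z | D D x; D → x | z | S | x A; A → z z | x D z

Nullable nonterminals: {A}.
ε ∉ L(G), so no ε-production is kept.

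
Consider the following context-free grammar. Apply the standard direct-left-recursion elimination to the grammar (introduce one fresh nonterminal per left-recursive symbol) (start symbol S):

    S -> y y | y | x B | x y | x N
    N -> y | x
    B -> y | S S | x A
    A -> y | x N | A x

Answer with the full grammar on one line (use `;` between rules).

S -> y y | y | x B | x y | x N; N -> y | x; B -> y | S S | x A; A -> y A' | x N A'; A' -> x A' | eps

Directly left-recursive nonterminal: A.
For A: α = {x}, β = {y, x N}. Rewrite as A → β A' and A' → α A' | ε.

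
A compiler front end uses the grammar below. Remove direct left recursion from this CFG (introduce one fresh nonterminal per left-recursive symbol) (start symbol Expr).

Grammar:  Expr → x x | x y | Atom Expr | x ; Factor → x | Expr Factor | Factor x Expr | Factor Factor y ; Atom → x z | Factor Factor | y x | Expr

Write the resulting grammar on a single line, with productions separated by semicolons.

Factor is directly left-recursive.
For Factor: α = {x Expr, Factor y}, β = {x, Expr Factor}. Rewrite as Factor → β Factor1 and Factor1 → α Factor1 | ε.

Expr → x x | x y | Atom Expr | x; Factor → x Factor1 | Expr Factor Factor1; Atom → x z | Factor Factor | y x | Expr; Factor1 → x Expr Factor1 | Factor y Factor1 | ε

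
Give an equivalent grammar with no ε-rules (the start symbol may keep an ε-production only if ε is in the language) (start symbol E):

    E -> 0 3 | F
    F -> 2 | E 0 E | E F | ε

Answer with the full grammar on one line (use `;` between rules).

E -> 0 3 | F | ε; F -> 2 | E 0 E | E 0 | 0 E | 0 | E F | E

Nullable nonterminals: {E, F}.
ε ∈ L(G) since E is nullable, so keep E → ε.
Expand every rule over subsets of its nullable positions: F → E 0 E gives E 0 E | E 0 | 0 E | 0. F → E F gives E F | E.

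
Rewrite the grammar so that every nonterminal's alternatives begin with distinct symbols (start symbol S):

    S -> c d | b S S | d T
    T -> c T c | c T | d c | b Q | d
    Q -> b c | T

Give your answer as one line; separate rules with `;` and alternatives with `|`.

S -> c d | b S S | d T; T -> b Q | c T T' | d T''; Q -> b c | T; T' -> c | ε; T'' -> c | ε

T has alternatives sharing prefix 'c T': factor to T → c T T' with T' → c | ε.
T has alternatives sharing prefix 'd': factor to T → d T'' with T'' → c | ε.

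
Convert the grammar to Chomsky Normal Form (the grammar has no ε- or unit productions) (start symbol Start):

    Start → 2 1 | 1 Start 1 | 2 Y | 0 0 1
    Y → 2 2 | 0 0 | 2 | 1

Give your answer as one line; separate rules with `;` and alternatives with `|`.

Introduce a nonterminal for each terminal appearing in a rule of length ≥ 2: X1 → 2, X2 → 1, X3 → 0.
Binarize each right-hand side of length ≥ 3 by chaining fresh nonterminals (Y1, Y2, …): affected rules were Start → X2 Start X2; Start → X3 X3 X2.

Start → X1 X2 | X2 Y1 | X1 Y | X3 Y2; Y → X1 X1 | X3 X3 | 2 | 1; X1 → 2; X2 → 1; X3 → 0; Y1 → Start X2; Y2 → X3 X2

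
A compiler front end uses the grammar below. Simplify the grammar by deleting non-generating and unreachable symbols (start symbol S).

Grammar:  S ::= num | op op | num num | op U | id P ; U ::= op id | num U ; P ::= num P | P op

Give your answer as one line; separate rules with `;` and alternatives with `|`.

S ::= num | op op | num num | op U; U ::= op id | num U

Generating nonterminals: {S, U}.
Reachable from S after that: {S, U}.
Removed useless symbols: {P} and every production mentioning them.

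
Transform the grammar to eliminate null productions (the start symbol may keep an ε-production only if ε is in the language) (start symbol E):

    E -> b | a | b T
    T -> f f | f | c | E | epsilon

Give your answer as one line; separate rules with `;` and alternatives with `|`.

E -> b | a | b T; T -> f f | f | c | E

The nullable symbols are {T}.
ε ∉ L(G), so no ε-production is kept.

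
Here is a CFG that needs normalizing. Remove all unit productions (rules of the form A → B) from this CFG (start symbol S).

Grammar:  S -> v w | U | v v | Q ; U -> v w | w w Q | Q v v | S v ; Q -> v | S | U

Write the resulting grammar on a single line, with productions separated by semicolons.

Unit pairs: Q ⇒* {S, U}; S ⇒* {Q, U}.
For every A with A ⇒* B via unit rules, add B's non-unit alternatives to A; then delete every rule of the form X → Y.

S -> v w | w w Q | Q v v | S v | v v | v; U -> v w | w w Q | Q v v | S v; Q -> v w | w w Q | Q v v | S v | v v | v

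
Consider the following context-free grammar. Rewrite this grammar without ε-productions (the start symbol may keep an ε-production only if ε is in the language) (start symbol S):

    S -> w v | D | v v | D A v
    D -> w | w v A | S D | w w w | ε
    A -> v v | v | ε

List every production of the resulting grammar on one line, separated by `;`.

Nullable set = {A, D, S}.
ε ∈ L(G) since S is nullable, so keep S → ε.
Expand every rule over subsets of its nullable positions: S → D A v gives D A v | D v | A v | v. D → w v A gives w v A | w v. D → S D gives S D | S.

S -> w v | D | v v | D A v | D v | A v | v | ε; D -> w | w v A | w v | S D | S | w w w; A -> v v | v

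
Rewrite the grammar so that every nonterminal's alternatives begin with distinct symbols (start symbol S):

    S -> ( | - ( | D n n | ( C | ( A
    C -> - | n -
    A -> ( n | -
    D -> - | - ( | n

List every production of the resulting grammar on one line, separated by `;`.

S has alternatives sharing prefix '(': factor to S → ( S' with S' → ε | C | A.
D has alternatives sharing prefix '-': factor to D → - D' with D' → ε | (.

S -> - ( | D n n | ( S'; C -> - | n -; A -> ( n | -; D -> n | - D'; S' -> eps | C | A; D' -> eps | (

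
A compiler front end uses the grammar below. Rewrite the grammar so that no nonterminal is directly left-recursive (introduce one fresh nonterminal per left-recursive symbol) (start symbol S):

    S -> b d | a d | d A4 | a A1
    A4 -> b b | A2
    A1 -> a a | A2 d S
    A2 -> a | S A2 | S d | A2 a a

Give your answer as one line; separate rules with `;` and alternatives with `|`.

Left recursion appears on A2.
For A2: α = {a a}, β = {a, S A2, S d}. Rewrite as A2 → β A2' and A2' → α A2' | ε.

S -> b d | a d | d A4 | a A1; A4 -> b b | A2; A1 -> a a | A2 d S; A2 -> a A2' | S A2 A2' | S d A2'; A2' -> a a A2' | ε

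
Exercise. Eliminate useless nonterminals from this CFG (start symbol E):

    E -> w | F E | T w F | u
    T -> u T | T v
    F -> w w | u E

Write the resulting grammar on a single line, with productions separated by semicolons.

E -> w | F E | u; F -> w w | u E

Generating nonterminals: {E, F}.
Reachable from E after that: {E, F}.
Removed useless symbols: {T} and every production mentioning them.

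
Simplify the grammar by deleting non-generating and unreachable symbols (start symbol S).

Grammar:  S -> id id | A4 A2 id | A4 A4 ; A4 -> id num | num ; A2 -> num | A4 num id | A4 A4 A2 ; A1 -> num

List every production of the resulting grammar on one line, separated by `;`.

S -> id id | A4 A2 id | A4 A4; A4 -> id num | num; A2 -> num | A4 num id | A4 A4 A2

Generating nonterminals: {A1, A2, A4, S}.
Reachable from S after that: {A2, A4, S}.
Removed useless symbols: {A1} and every production mentioning them.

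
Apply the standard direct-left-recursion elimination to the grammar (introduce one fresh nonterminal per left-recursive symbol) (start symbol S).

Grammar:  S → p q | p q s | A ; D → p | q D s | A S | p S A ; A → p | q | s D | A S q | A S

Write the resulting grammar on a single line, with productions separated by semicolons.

S → p q | p q s | A; D → p | q D s | A S | p S A; A → p A' | q A' | s D A'; A' → S q A' | S A' | epsilon

Left recursion appears on A.
For A: α = {S q, S}, β = {p, q, s D}. Rewrite as A → β A' and A' → α A' | ε.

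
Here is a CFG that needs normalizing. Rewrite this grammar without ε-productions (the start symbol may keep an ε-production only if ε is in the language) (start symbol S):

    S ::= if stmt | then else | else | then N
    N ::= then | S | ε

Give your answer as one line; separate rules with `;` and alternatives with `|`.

Nullable nonterminals: {N}.
ε ∉ L(G), so no ε-production is kept.
Add the nullable-subset variants: S → then N gives then N | then.

S ::= if stmt | then else | else | then N | then; N ::= then | S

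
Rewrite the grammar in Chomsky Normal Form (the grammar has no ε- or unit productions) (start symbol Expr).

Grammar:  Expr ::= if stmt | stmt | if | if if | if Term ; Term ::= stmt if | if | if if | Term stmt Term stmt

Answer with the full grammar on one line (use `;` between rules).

Expr ::= X1 X2 | stmt | if | X1 X1 | X1 Term; Term ::= X2 X1 | if | X1 X1 | Term Y1; X1 ::= if; X2 ::= stmt; Y1 ::= X2 Y2; Y2 ::= Term X2

Introduce a nonterminal for each terminal appearing in a rule of length ≥ 2: X1 → if, X2 → stmt.
Binarize each right-hand side of length ≥ 3 by chaining fresh nonterminals (Y1, Y2, …): affected rules were Term → Term X2 Term X2.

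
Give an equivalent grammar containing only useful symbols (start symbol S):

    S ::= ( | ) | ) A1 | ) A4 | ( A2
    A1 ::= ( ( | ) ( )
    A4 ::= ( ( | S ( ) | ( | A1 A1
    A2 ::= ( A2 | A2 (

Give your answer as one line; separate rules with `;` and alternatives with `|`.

Generating nonterminals: {A1, A4, S}.
Reachable from S after that: {A1, A4, S}.
Removed useless symbols: {A2} and every production mentioning them.

S ::= ( | ) | ) A1 | ) A4; A1 ::= ( ( | ) ( ); A4 ::= ( ( | S ( ) | ( | A1 A1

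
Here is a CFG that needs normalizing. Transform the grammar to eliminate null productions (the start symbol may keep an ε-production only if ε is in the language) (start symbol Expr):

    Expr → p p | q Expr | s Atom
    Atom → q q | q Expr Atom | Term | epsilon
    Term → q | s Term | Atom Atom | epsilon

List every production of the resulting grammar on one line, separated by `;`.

Nullable set = {Atom, Term}.
ε ∉ L(G), so no ε-production is kept.
For each production, add variants omitting each subset of nullable occurrences: Expr → s Atom gives s Atom | s. Atom → q Expr Atom gives q Expr Atom | q Expr. Term → s Term gives s Term | s. Term → Atom Atom gives Atom Atom | Atom.

Expr → p p | q Expr | s Atom | s; Atom → q q | q Expr Atom | q Expr | Term; Term → q | s Term | s | Atom Atom | Atom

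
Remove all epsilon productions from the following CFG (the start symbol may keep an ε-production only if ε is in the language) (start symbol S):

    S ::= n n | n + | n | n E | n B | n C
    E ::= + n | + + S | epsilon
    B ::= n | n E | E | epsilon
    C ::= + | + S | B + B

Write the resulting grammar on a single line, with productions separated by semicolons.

S ::= n n | n + | n | n E | n B | n C; E ::= + n | + + S; B ::= n | n E | E; C ::= + | + S | B + B | B + | + B

Nullable nonterminals: {B, E}.
ε ∉ L(G), so no ε-production is kept.
For each production, add variants omitting each subset of nullable occurrences: C → B + B gives B + B | B + | + B.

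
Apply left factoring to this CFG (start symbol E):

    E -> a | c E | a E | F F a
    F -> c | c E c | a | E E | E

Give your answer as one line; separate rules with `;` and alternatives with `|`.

E -> c E | F F a | a E'; F -> a | c F' | E F''; E' -> ε | E; F' -> ε | E c; F'' -> E | ε

E has alternatives sharing prefix 'a': factor to E → a E' with E' → ε | E.
F has alternatives sharing prefix 'c': factor to F → c F' with F' → ε | E c.
F has alternatives sharing prefix 'E': factor to F → E F'' with F'' → E | ε.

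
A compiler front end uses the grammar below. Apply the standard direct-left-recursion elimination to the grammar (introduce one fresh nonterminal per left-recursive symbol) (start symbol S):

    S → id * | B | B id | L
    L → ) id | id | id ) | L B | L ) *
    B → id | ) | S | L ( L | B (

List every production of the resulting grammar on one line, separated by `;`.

S → id * | B | B id | L; L → ) id L' | id L' | id ) L'; B → id B' | ) B' | S B' | L ( L B'; L' → B L' | ) * L' | epsilon; B' → ( B' | epsilon

L, B are directly left-recursive.
For L: α = {B, ) *}, β = {) id, id, id )}. Rewrite as L → β L' and L' → α L' | ε.
For B: α = {(}, β = {id, ), S, L ( L}. Rewrite as B → β B' and B' → α B' | ε.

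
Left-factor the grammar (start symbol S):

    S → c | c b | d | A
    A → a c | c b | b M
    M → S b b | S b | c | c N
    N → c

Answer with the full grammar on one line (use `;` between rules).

S → d | A | c S'; A → a c | c b | b M; M → S b M' | c M''; N → c; S' → eps | b; M' → b | eps; M'' → eps | N

S has alternatives sharing prefix 'c': factor to S → c S' with S' → ε | b.
M has alternatives sharing prefix 'S b': factor to M → S b M' with M' → b | ε.
M has alternatives sharing prefix 'c': factor to M → c M'' with M'' → ε | N.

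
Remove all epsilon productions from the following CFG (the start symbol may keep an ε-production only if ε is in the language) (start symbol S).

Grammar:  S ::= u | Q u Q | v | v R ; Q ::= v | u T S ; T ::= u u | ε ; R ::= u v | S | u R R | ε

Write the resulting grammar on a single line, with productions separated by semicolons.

S ::= u | Q u Q | v | v R; Q ::= v | u T S | u S; T ::= u u; R ::= u v | S | u R R | u R | u

Nullable set = {R, T}.
ε ∉ L(G), so no ε-production is kept.
Add the nullable-subset variants: Q → u T S gives u T S | u S. R → u R R gives u R R | u R | u.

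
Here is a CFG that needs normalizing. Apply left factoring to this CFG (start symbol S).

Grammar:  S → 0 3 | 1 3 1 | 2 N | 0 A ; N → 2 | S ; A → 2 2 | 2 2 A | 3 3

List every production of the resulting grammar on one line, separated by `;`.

S → 1 3 1 | 2 N | 0 S'; N → 2 | S; A → 3 3 | 2 2 A'; S' → 3 | A; A' → epsilon | A

S has alternatives sharing prefix '0': factor to S → 0 S' with S' → 3 | A.
A has alternatives sharing prefix '2 2': factor to A → 2 2 A' with A' → ε | A.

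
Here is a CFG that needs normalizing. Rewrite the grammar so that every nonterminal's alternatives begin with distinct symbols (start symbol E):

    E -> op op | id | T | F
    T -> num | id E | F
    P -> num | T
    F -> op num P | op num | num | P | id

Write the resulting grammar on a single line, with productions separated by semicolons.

F has alternatives sharing prefix 'op num': factor to F → op num F' with F' → P | ε.

E -> op op | id | T | F; T -> num | id E | F; P -> num | T; F -> num | P | id | op num F'; F' -> P | ε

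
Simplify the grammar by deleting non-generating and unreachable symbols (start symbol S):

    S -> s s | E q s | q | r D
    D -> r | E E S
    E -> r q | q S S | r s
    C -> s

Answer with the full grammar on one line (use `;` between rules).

S -> s s | E q s | q | r D; D -> r | E E S; E -> r q | q S S | r s

Generating nonterminals: {C, D, E, S}.
Reachable from S after that: {D, E, S}.
Removed useless symbols: {C} and every production mentioning them.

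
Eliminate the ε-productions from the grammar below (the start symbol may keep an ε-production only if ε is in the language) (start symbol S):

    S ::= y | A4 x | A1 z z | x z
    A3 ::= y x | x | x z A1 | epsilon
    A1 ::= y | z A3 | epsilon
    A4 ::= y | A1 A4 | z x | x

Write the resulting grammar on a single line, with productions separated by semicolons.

Nullable set = {A1, A3}.
ε ∉ L(G), so no ε-production is kept.
Add the nullable-subset variants: S → A1 z z gives A1 z z | z z. A3 → x z A1 gives x z A1 | x z. A1 → z A3 gives z A3 | z.

S ::= y | A4 x | A1 z z | z z | x z; A3 ::= y x | x | x z A1 | x z; A1 ::= y | z A3 | z; A4 ::= y | A1 A4 | z x | x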